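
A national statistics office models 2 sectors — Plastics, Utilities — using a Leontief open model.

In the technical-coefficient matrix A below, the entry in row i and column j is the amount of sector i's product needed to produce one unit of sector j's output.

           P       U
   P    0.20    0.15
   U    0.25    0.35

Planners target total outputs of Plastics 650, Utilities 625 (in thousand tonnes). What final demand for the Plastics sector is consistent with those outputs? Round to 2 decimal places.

d_P = 426.25

I − A =
  [   0.80    -0.15]
  [  -0.25     0.65]
d = (I − A) x:
  d_P = (+0.80)·650 + (-0.15)·625 = 426.25
  d_U = (-0.25)·650 + (+0.65)·625 = 243.75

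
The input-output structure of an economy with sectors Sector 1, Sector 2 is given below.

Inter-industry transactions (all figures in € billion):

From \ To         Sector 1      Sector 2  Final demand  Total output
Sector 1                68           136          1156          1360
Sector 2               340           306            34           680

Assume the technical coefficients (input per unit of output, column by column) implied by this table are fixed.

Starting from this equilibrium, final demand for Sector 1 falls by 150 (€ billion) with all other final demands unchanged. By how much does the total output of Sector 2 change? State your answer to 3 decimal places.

Δx_2 = -79.365

Technical coefficients a_ij = z_ij / X_j:
  a_11 = 68/1360 = 0.05, a_21 = 340/1360 = 0.25
  a_12 = 136/680 = 0.20, a_22 = 306/680 = 0.45
I − A =
  [   0.95    -0.20]
  [  -0.25     0.55]
det(I−A) = (0.95)(0.55) − (-0.20)(-0.25) = 0.4725
adj(I−A) = [[0.55, 0.20], [0.25, 0.95]]
(I − A)⁻¹ = adj(I−A) / det(I−A) ≈
  [   1.1640     0.4233]
  [   0.5291     2.0106]
Δx = (I − A)⁻¹ Δd with Δd having -150 in the Sector 1 component and 0 elsewhere.
So Δx_2 = L_21 · (-150), where L_21 = adj(I−A)_21 / det(I−A) = 0.25 / 0.4725.
Δx_2 = 0.25 × (-150) / 0.4725 = -37.50 / 0.4725 ≈ -79.365.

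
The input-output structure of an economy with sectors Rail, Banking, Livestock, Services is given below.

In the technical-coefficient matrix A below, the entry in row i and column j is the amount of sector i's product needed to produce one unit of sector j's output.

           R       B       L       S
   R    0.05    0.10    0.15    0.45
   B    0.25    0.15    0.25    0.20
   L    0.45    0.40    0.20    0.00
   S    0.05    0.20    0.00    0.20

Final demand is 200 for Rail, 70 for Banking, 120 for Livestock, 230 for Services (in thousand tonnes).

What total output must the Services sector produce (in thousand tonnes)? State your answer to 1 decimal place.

I − A =
  [   0.95    -0.10    -0.15    -0.45]
  [  -0.25     0.85    -0.25    -0.20]
  [  -0.45    -0.40     0.80     0.00]
  [  -0.05    -0.20     0.00     0.80]
Compute the cofactors C_ij = (−1)^(i+j)·(3×3 minor ij) of I−A; the adjugate is their transpose:
adj(I−A) = Cᵀ =
  [ 0.432000   0.184000   0.138500   0.289000]
  [ 0.258000   0.536000   0.215875   0.279125]
  [ 0.372000   0.371500   0.545375   0.302125]
  [ 0.091500   0.145500   0.062625   0.447375]
det(I−A) = Σ_j (I−A)_1j·C_1j = (0.95)(0.432000) + (-0.10)(0.258000) + (-0.15)(0.372000) + (-0.45)(0.091500) = 0.287625
(I − A)⁻¹ = adj(I−A) / det(I−A) ≈
  [   1.5020     0.6397     0.4815     1.0048]
  [   0.8970     1.8635     0.7505     0.9704]
  [   1.2934     1.2916     1.8961     1.0504]
  [   0.3181     0.5059     0.2177     1.5554]
x = (I − A)⁻¹ d = adj(I−A)·d / det(I−A), with det(I−A) = 0.287625:
  x_R = (0.432000·200 + 0.184000·70 + 0.138500·120 + 0.289000·230) / 0.287625 = 182.37 / 0.287625 ≈ 634.1
  x_B = (0.258000·200 + 0.536000·70 + 0.215875·120 + 0.279125·230) / 0.287625 = 179.22375 / 0.287625 ≈ 623.1
  x_L = (0.372000·200 + 0.371500·70 + 0.545375·120 + 0.302125·230) / 0.287625 = 235.33875 / 0.287625 ≈ 818.2
  x_S = (0.091500·200 + 0.145500·70 + 0.062625·120 + 0.447375·230) / 0.287625 = 138.89625 / 0.287625 ≈ 482.9

x_S = 482.9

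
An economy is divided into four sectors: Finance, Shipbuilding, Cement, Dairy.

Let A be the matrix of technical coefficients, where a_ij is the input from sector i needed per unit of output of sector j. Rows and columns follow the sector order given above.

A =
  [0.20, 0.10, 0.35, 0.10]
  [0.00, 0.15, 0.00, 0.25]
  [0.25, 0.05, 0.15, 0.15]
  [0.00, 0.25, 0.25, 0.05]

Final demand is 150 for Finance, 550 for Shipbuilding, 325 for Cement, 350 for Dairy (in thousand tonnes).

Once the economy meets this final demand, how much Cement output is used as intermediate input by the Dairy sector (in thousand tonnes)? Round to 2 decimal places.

z_34 = 121.72

I − A =
  [   0.80    -0.10    -0.35    -0.10]
  [   0.00     0.85     0.00    -0.25]
  [  -0.25    -0.05     0.85    -0.15]
  [   0.00    -0.25    -0.25     0.95]
Compute the cofactors C_ij = (−1)^(i+j)·(3×3 minor ij) of I−A; the adjugate is their transpose:
adj(I−A) = Cᵀ =
  [ 0.598250   0.129250   0.288250   0.142500]
  [ 0.015625   0.526625   0.050000   0.148125]
  [ 0.186250   0.098000   0.596000   0.139500]
  [ 0.053125   0.164375   0.170000   0.503625]
det(I−A) = Σ_j (I−A)_1j·C_1j = (0.80)(0.598250) + (-0.10)(0.015625) + (-0.35)(0.186250) + (-0.10)(0.053125) = 0.4065375
(I − A)⁻¹ = adj(I−A) / det(I−A) ≈
  [   1.4716     0.3179     0.7090     0.3505]
  [   0.0384     1.2954     0.1230     0.3644]
  [   0.4581     0.2411     1.4660     0.3431]
  [   0.1307     0.4043     0.4182     1.2388]
First solve x = (I − A)⁻¹ d = adj(I−A)·d / det(I−A); in particular x_4 = (0.053125·150 + 0.164375·550 + 0.170000·325 + 0.503625·350) / 0.4065375 = 329.89375 / 0.4065375 ≈ 811.4719.
Intermediate flow from 3 to 4: z_34 = a_34 · x_4 = 0.15 × 329.89375 / 0.4065375 = 49.4840625 / 0.4065375 ≈ 121.72.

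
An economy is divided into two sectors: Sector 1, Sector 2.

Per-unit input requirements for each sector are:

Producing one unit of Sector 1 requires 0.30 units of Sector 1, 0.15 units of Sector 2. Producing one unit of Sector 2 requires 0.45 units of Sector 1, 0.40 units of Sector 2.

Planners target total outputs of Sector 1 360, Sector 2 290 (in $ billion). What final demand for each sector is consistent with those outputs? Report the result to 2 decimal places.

I − A =
  [   0.70    -0.45]
  [  -0.15     0.60]
d = (I − A) x:
  d_1 = (+0.70)·360 + (-0.45)·290 = 121.50
  d_2 = (-0.15)·360 + (+0.60)·290 = 120.00

d_1 = 121.50, d_2 = 120.00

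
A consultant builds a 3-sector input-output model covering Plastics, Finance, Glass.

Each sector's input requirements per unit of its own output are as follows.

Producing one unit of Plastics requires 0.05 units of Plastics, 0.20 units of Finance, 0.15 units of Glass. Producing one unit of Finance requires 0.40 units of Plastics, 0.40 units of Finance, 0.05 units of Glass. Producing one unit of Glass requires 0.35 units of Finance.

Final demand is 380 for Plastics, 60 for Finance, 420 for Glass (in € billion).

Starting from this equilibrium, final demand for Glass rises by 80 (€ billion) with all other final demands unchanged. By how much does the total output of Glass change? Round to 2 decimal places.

I − A =
  [   0.95    -0.40     0.00]
  [  -0.20     0.60    -0.35]
  [  -0.15    -0.05     1.00]
Cofactors of I−A, C_ij = (−1)^(i+j)·(minor ij) (rows/columns in the sector order above):
  C_11 = (0.60)(1.00) − (-0.35)(-0.05) = 0.5825
  C_12 = −[(-0.20)(1.00) − (-0.35)(-0.15)] = 0.2525
  C_13 = (-0.20)(-0.05) − (0.60)(-0.15) = 0.1000
  C_21 = −[(-0.40)(1.00) − (0.00)(-0.05)] = 0.4000
  C_22 = (0.95)(1.00) − (0.00)(-0.15) = 0.9500
  C_23 = −[(0.95)(-0.05) − (-0.40)(-0.15)] = 0.1075
  C_31 = (-0.40)(-0.35) − (0.00)(0.60) = 0.1400
  C_32 = −[(0.95)(-0.35) − (0.00)(-0.20)] = 0.3325
  C_33 = (0.95)(0.60) − (-0.40)(-0.20) = 0.4900
det(I−A) = Σ_j (I−A)_1j·C_1j = (0.95)(0.5825) + (-0.40)(0.2525) + (0.00)(0.1000) = 0.452375
adj(I−A) = Cᵀ =
  [ 0.5825   0.4000   0.1400]
  [ 0.2525   0.9500   0.3325]
  [ 0.1000   0.1075   0.4900]
(I − A)⁻¹ = adj(I−A) / det(I−A) ≈
  [   1.2876     0.8842     0.3095]
  [   0.5582     2.1000     0.7350]
  [   0.2211     0.2376     1.0832]
Δx = (I − A)⁻¹ Δd with Δd having +80 in the Glass component and 0 elsewhere.
So Δx_3 = L_33 · (+80), where L_33 = adj(I−A)_33 / det(I−A) = 0.4900 / 0.452375.
Δx_3 = 0.4900 × (+80) / 0.452375 = 39.20 / 0.452375 ≈ 86.65.

Δx_3 = 86.65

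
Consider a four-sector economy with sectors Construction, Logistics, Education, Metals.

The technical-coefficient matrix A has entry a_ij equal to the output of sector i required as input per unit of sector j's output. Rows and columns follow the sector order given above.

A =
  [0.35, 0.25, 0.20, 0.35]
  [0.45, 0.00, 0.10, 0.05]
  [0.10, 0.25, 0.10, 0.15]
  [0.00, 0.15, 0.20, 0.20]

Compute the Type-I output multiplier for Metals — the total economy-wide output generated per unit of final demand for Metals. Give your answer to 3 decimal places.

I − A =
  [   0.65    -0.25    -0.20    -0.35]
  [  -0.45     1.00    -0.10    -0.05]
  [  -0.10    -0.25     0.90    -0.15]
  [   0.00    -0.15    -0.20     0.80]
Compute the cofactors C_ij = (−1)^(i+j)·(3×3 minor ij) of I−A; the adjugate is their transpose:
adj(I−A) = Cᵀ =
  [ 0.658500   0.281750   0.256250   0.353750]
  [ 0.319500   0.425500   0.162000   0.196750]
  [ 0.179375   0.169875   0.401500   0.164375]
  [ 0.104750   0.122250   0.130750   0.422500]
det(I−A) = Σ_j (I−A)_1j·C_1j = (0.65)(0.658500) + (-0.25)(0.319500) + (-0.20)(0.179375) + (-0.35)(0.104750) = 0.2756125
(I − A)⁻¹ = adj(I−A) / det(I−A) ≈
  [   2.3892     1.0223     0.9297     1.2835]
  [   1.1592     1.5438     0.5878     0.7139]
  [   0.6508     0.6164     1.4568     0.5964]
  [   0.3801     0.4436     0.4744     1.5329]
The output multiplier for sector j is the column-j sum of the Leontief inverse (I − A)⁻¹ = adj(I−A) / det(I−A).
Column M of adj(I−A): (0.353750, 0.196750, 0.164375, 0.422500); det(I−A) = 0.2756125.
m_M = (0.353750 + 0.196750 + 0.164375 + 0.422500) / 0.2756125 = 1.137375 / 0.2756125 ≈ 4.127.

m_M = 4.127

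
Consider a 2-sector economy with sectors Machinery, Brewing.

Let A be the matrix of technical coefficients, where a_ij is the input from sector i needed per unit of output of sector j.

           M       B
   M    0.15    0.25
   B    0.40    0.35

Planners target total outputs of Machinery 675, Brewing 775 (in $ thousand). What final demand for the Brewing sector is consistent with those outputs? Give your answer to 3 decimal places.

I − A =
  [   0.85    -0.25]
  [  -0.40     0.65]
d = (I − A) x:
  d_M = (+0.85)·675 + (-0.25)·775 = 380.000
  d_B = (-0.40)·675 + (+0.65)·775 = 233.750

d_B = 233.750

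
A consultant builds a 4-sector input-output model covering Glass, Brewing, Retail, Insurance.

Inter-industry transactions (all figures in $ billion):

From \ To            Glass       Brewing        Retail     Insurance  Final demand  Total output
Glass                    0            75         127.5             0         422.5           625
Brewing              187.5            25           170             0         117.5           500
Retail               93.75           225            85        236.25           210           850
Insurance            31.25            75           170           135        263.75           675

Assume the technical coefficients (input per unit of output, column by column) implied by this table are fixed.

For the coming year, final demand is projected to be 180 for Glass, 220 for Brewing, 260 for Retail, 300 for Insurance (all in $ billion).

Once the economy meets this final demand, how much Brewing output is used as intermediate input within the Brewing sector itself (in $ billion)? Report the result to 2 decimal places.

z_BB = 27.53

Technical coefficients a_ij = z_ij / X_j:
  a_GG = 0/625 = 0.00, a_BG = 187.5/625 = 0.30, a_RG = 93.75/625 = 0.15, a_IG = 31.25/625 = 0.05
  a_GB = 75/500 = 0.15, a_BB = 25/500 = 0.05, a_RB = 225/500 = 0.45, a_IB = 75/500 = 0.15
  a_GR = 127.5/850 = 0.15, a_BR = 170/850 = 0.20, a_RR = 85/850 = 0.10, a_IR = 170/850 = 0.20
  a_GI = 0/675 = 0.00, a_BI = 0/675 = 0.00, a_RI = 236.25/675 = 0.35, a_II = 135/675 = 0.20
I − A =
  [   1.00    -0.15    -0.15     0.00]
  [  -0.30     0.95    -0.20     0.00]
  [  -0.15    -0.45     0.90    -0.35]
  [  -0.05    -0.15    -0.20     0.80]
Compute the cofactors C_ij = (−1)^(i+j)·(3×3 minor ij) of I−A; the adjugate is their transpose:
adj(I−A) = Cᵀ =
  [ 0.535000   0.159375   0.138000   0.060375]
  [ 0.222500   0.629375   0.196000   0.085750]
  [ 0.254375   0.433125   0.724000   0.316750]
  [ 0.138750   0.236250   0.226375   0.678375]
det(I−A) = Σ_j (I−A)_1j·C_1j = (1.00)(0.535000) + (-0.15)(0.222500) + (-0.15)(0.254375) + (0.00)(0.138750) = 0.46346875
(I − A)⁻¹ = adj(I−A) / det(I−A) ≈
  [   1.1543     0.3439     0.2978     0.1303]
  [   0.4801     1.3580     0.4229     0.1850]
  [   0.5489     0.9345     1.5621     0.6834]
  [   0.2994     0.5097     0.4884     1.4637]
First solve x = (I − A)⁻¹ d = adj(I−A)·d / det(I−A); in particular x_B = (0.222500·180 + 0.629375·220 + 0.196000·260 + 0.085750·300) / 0.46346875 = 255.1975 / 0.46346875 ≈ 550.6250.
Intermediate flow from B to B: z_BB = a_BB · x_B = 0.05 × 255.1975 / 0.46346875 = 12.759875 / 0.46346875 ≈ 27.53.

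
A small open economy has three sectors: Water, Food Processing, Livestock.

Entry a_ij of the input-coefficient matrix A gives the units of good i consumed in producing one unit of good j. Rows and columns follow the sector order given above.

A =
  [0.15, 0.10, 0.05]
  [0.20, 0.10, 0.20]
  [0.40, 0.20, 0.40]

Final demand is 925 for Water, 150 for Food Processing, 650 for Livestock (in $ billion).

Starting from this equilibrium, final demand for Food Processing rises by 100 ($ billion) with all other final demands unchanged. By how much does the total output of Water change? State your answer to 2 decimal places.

Δx_W = 18.18

I − A =
  [   0.85    -0.10    -0.05]
  [  -0.20     0.90    -0.20]
  [  -0.40    -0.20     0.60]
Cofactors of I−A, C_ij = (−1)^(i+j)·(minor ij) (rows/columns in the sector order above):
  C_11 = (0.90)(0.60) − (-0.20)(-0.20) = 0.5000
  C_12 = −[(-0.20)(0.60) − (-0.20)(-0.40)] = 0.2000
  C_13 = (-0.20)(-0.20) − (0.90)(-0.40) = 0.4000
  C_21 = −[(-0.10)(0.60) − (-0.05)(-0.20)] = 0.0700
  C_22 = (0.85)(0.60) − (-0.05)(-0.40) = 0.4900
  C_23 = −[(0.85)(-0.20) − (-0.10)(-0.40)] = 0.2100
  C_31 = (-0.10)(-0.20) − (-0.05)(0.90) = 0.0650
  C_32 = −[(0.85)(-0.20) − (-0.05)(-0.20)] = 0.1800
  C_33 = (0.85)(0.90) − (-0.10)(-0.20) = 0.7450
det(I−A) = Σ_j (I−A)_1j·C_1j = (0.85)(0.5000) + (-0.10)(0.2000) + (-0.05)(0.4000) = 0.3850
adj(I−A) = Cᵀ =
  [ 0.5000   0.0700   0.0650]
  [ 0.2000   0.4900   0.1800]
  [ 0.4000   0.2100   0.7450]
(I − A)⁻¹ = adj(I−A) / det(I−A) ≈
  [   1.2987     0.1818     0.1688]
  [   0.5195     1.2727     0.4675]
  [   1.0390     0.5455     1.9351]
Δx = (I − A)⁻¹ Δd with Δd having +100 in the Food Processing component and 0 elsewhere.
So Δx_W = L_WF · (+100), where L_WF = adj(I−A)_WF / det(I−A) = 0.0700 / 0.3850.
Δx_W = 0.0700 × (+100) / 0.3850 = 7.00 / 0.3850 ≈ 18.18.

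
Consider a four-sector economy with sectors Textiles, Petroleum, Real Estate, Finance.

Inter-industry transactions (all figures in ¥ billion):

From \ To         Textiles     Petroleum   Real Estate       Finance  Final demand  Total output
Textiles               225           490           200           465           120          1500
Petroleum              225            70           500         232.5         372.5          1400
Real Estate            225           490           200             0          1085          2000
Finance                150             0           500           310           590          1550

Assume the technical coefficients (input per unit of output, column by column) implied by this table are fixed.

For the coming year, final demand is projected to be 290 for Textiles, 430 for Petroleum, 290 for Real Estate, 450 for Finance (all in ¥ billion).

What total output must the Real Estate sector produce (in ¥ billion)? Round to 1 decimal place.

x_3 = 940.3

Technical coefficients a_ij = z_ij / X_j:
  a_11 = 225/1500 = 0.15, a_21 = 225/1500 = 0.15, a_31 = 225/1500 = 0.15, a_41 = 150/1500 = 0.10
  a_12 = 490/1400 = 0.35, a_22 = 70/1400 = 0.05, a_32 = 490/1400 = 0.35, a_42 = 0/1400 = 0.00
  a_13 = 200/2000 = 0.10, a_23 = 500/2000 = 0.25, a_33 = 200/2000 = 0.10, a_43 = 500/2000 = 0.25
  a_14 = 465/1550 = 0.30, a_24 = 232.5/1550 = 0.15, a_34 = 0/1550 = 0.00, a_44 = 310/1550 = 0.20
I − A =
  [   0.85    -0.35    -0.10    -0.30]
  [  -0.15     0.95    -0.25    -0.15]
  [  -0.15    -0.35     0.90     0.00]
  [  -0.10     0.00    -0.25     0.80]
Compute the cofactors C_ij = (−1)^(i+j)·(3×3 minor ij) of I−A; the adjugate is their transpose:
adj(I−A) = Cᵀ =
  [ 0.600875   0.306250   0.230375   0.282750]
  [ 0.157125   0.561750   0.219125   0.164250]
  [ 0.161250   0.269500   0.570250   0.111000]
  [ 0.125500   0.122500   0.207000   0.572500]
det(I−A) = Σ_j (I−A)_1j·C_1j = (0.85)(0.600875) + (-0.35)(0.157125) + (-0.10)(0.161250) + (-0.30)(0.125500) = 0.401975
(I − A)⁻¹ = adj(I−A) / det(I−A) ≈
  [   1.4948     0.7619     0.5731     0.7034]
  [   0.3909     1.3975     0.5451     0.4086]
  [   0.4011     0.6704     1.4186     0.2761]
  [   0.3122     0.3047     0.5150     1.4242]
x = (I − A)⁻¹ d = adj(I−A)·d / det(I−A), with det(I−A) = 0.401975:
  x_1 = (0.600875·290 + 0.306250·430 + 0.230375·290 + 0.282750·450) / 0.401975 = 499.9875 / 0.401975 ≈ 1243.8
  x_2 = (0.157125·290 + 0.561750·430 + 0.219125·290 + 0.164250·450) / 0.401975 = 424.5775 / 0.401975 ≈ 1056.2
  x_3 = (0.161250·290 + 0.269500·430 + 0.570250·290 + 0.111000·450) / 0.401975 = 377.97 / 0.401975 ≈ 940.3
  x_4 = (0.125500·290 + 0.122500·430 + 0.207000·290 + 0.572500·450) / 0.401975 = 406.725 / 0.401975 ≈ 1011.8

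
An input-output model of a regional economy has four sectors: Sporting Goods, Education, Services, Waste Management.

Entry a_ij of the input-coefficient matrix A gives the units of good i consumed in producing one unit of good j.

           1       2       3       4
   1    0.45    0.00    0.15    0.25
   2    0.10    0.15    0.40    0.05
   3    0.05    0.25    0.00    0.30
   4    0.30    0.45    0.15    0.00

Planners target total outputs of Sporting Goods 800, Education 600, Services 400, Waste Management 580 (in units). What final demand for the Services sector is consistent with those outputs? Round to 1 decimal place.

d_3 = 36.0

I − A =
  [   0.55     0.00    -0.15    -0.25]
  [  -0.10     0.85    -0.40    -0.05]
  [  -0.05    -0.25     1.00    -0.30]
  [  -0.30    -0.45    -0.15     1.00]
d = (I − A) x:
  d_1 = (+0.55)·800 + (+0.00)·600 + (-0.15)·400 + (-0.25)·580 = 235.0
  d_2 = (-0.10)·800 + (+0.85)·600 + (-0.40)·400 + (-0.05)·580 = 241.0
  d_3 = (-0.05)·800 + (-0.25)·600 + (+1.00)·400 + (-0.30)·580 = 36.0
  d_4 = (-0.30)·800 + (-0.45)·600 + (-0.15)·400 + (+1.00)·580 = 10.0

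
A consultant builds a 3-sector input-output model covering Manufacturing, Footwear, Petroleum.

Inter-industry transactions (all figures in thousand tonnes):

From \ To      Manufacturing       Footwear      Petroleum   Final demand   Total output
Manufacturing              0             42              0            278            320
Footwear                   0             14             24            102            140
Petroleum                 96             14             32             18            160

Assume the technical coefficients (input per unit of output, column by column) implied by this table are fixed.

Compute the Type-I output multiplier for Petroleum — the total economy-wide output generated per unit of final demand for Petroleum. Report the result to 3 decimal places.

m_3 = 1.584

Technical coefficients a_ij = z_ij / X_j:
  a_11 = 0/320 = 0.00, a_21 = 0/320 = 0.00, a_31 = 96/320 = 0.30
  a_12 = 42/140 = 0.30, a_22 = 14/140 = 0.10, a_32 = 14/140 = 0.10
  a_13 = 0/160 = 0.00, a_23 = 24/160 = 0.15, a_33 = 32/160 = 0.20
I − A =
  [   1.00    -0.30     0.00]
  [   0.00     0.90    -0.15]
  [  -0.30    -0.10     0.80]
Cofactors of I−A, C_ij = (−1)^(i+j)·(minor ij) (rows/columns in the sector order above):
  C_11 = (0.90)(0.80) − (-0.15)(-0.10) = 0.7050
  C_12 = −[(0.00)(0.80) − (-0.15)(-0.30)] = 0.0450
  C_13 = (0.00)(-0.10) − (0.90)(-0.30) = 0.2700
  C_21 = −[(-0.30)(0.80) − (0.00)(-0.10)] = 0.2400
  C_22 = (1.00)(0.80) − (0.00)(-0.30) = 0.8000
  C_23 = −[(1.00)(-0.10) − (-0.30)(-0.30)] = 0.1900
  C_31 = (-0.30)(-0.15) − (0.00)(0.90) = 0.0450
  C_32 = −[(1.00)(-0.15) − (0.00)(0.00)] = 0.1500
  C_33 = (1.00)(0.90) − (-0.30)(0.00) = 0.9000
det(I−A) = Σ_j (I−A)_1j·C_1j = (1.00)(0.7050) + (-0.30)(0.0450) + (0.00)(0.2700) = 0.6915
adj(I−A) = Cᵀ =
  [ 0.7050   0.2400   0.0450]
  [ 0.0450   0.8000   0.1500]
  [ 0.2700   0.1900   0.9000]
(I − A)⁻¹ = adj(I−A) / det(I−A) ≈
  [   1.0195     0.3471     0.0651]
  [   0.0651     1.1569     0.2169]
  [   0.3905     0.2748     1.3015]
The output multiplier for sector j is the column-j sum of the Leontief inverse (I − A)⁻¹ = adj(I−A) / det(I−A).
Column 3 of adj(I−A): (0.0450, 0.1500, 0.9000); det(I−A) = 0.6915.
m_3 = (0.0450 + 0.1500 + 0.9000) / 0.6915 = 1.095 / 0.6915 ≈ 1.584.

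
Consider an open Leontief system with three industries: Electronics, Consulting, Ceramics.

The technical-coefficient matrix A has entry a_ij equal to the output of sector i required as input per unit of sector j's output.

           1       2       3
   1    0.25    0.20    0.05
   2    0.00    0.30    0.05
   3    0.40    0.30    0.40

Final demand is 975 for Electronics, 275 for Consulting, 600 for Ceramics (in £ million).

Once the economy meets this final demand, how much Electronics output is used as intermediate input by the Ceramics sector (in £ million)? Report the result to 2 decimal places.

I − A =
  [   0.75    -0.20    -0.05]
  [   0.00     0.70    -0.05]
  [  -0.40    -0.30     0.60]
Cofactors of I−A, C_ij = (−1)^(i+j)·(minor ij) (rows/columns in the sector order above):
  C_11 = (0.70)(0.60) − (-0.05)(-0.30) = 0.4050
  C_12 = −[(0.00)(0.60) − (-0.05)(-0.40)] = 0.0200
  C_13 = (0.00)(-0.30) − (0.70)(-0.40) = 0.2800
  C_21 = −[(-0.20)(0.60) − (-0.05)(-0.30)] = 0.1350
  C_22 = (0.75)(0.60) − (-0.05)(-0.40) = 0.4300
  C_23 = −[(0.75)(-0.30) − (-0.20)(-0.40)] = 0.3050
  C_31 = (-0.20)(-0.05) − (-0.05)(0.70) = 0.0450
  C_32 = −[(0.75)(-0.05) − (-0.05)(0.00)] = 0.0375
  C_33 = (0.75)(0.70) − (-0.20)(0.00) = 0.5250
det(I−A) = Σ_j (I−A)_1j·C_1j = (0.75)(0.4050) + (-0.20)(0.0200) + (-0.05)(0.2800) = 0.28575
adj(I−A) = Cᵀ =
  [ 0.4050   0.1350   0.0450]
  [ 0.0200   0.4300   0.0375]
  [ 0.2800   0.3050   0.5250]
(I − A)⁻¹ = adj(I−A) / det(I−A) ≈
  [   1.4173     0.4724     0.1575]
  [   0.0700     1.5048     0.1312]
  [   0.9799     1.0674     1.8373]
First solve x = (I − A)⁻¹ d = adj(I−A)·d / det(I−A); in particular x_3 = (0.2800·975 + 0.3050·275 + 0.5250·600) / 0.28575 = 671.875 / 0.28575 ≈ 2351.2686.
Intermediate flow from 1 to 3: z_13 = a_13 · x_3 = 0.05 × 671.875 / 0.28575 = 33.59375 / 0.28575 ≈ 117.56.

z_13 = 117.56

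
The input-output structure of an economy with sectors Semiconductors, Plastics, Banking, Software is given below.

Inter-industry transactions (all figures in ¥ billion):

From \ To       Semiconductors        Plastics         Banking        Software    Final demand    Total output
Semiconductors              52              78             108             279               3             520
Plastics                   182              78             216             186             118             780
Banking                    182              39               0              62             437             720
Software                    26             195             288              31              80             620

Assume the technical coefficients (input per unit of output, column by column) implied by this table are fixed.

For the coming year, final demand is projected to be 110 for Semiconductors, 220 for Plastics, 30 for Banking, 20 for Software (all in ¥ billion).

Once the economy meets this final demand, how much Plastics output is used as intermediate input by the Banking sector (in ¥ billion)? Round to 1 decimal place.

z_23 = 62.0

Technical coefficients a_ij = z_ij / X_j:
  a_11 = 52/520 = 0.10, a_21 = 182/520 = 0.35, a_31 = 182/520 = 0.35, a_41 = 26/520 = 0.05
  a_12 = 78/780 = 0.10, a_22 = 78/780 = 0.10, a_32 = 39/780 = 0.05, a_42 = 195/780 = 0.25
  a_13 = 108/720 = 0.15, a_23 = 216/720 = 0.30, a_33 = 0/720 = 0.00, a_43 = 288/720 = 0.40
  a_14 = 279/620 = 0.45, a_24 = 186/620 = 0.30, a_34 = 62/620 = 0.10, a_44 = 31/620 = 0.05
I − A =
  [   0.90    -0.10    -0.15    -0.45]
  [  -0.35     0.90    -0.30    -0.30]
  [  -0.35    -0.05     1.00    -0.10]
  [  -0.05    -0.25    -0.40     0.95]
Compute the cofactors C_ij = (−1)^(i+j)·(3×3 minor ij) of I−A; the adjugate is their transpose:
adj(I−A) = Cᵀ =
  [ 0.716250   0.223375   0.353250   0.447000]
  [ 0.476750   0.682875   0.472875   0.491250]
  [ 0.303625   0.137250   0.607625   0.251125]
  [ 0.291000   0.249250   0.398875   0.701125]
det(I−A) = Σ_j (I−A)_1j·C_1j = (0.90)(0.716250) + (-0.10)(0.476750) + (-0.15)(0.303625) + (-0.45)(0.291000) = 0.42045625
(I − A)⁻¹ = adj(I−A) / det(I−A) ≈
  [   1.7035     0.5313     0.8402     1.0631]
  [   1.1339     1.6241     1.1247     1.1684]
  [   0.7221     0.3264     1.4452     0.5973]
  [   0.6921     0.5928     0.9487     1.6675]
First solve x = (I − A)⁻¹ d = adj(I−A)·d / det(I−A); in particular x_3 = (0.303625·110 + 0.137250·220 + 0.607625·30 + 0.251125·20) / 0.42045625 = 86.845 / 0.42045625 ≈ 206.549.
Intermediate flow from 2 to 3: z_23 = a_23 · x_3 = 0.30 × 86.845 / 0.42045625 = 26.0535 / 0.42045625 ≈ 62.0.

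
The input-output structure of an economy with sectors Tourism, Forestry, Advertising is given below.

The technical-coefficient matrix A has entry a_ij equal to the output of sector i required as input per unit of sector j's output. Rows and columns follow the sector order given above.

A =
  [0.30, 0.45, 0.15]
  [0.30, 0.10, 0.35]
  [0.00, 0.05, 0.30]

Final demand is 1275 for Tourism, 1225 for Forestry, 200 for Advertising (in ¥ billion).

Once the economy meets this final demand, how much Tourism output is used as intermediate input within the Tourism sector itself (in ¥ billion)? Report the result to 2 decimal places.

I − A =
  [   0.70    -0.45    -0.15]
  [  -0.30     0.90    -0.35]
  [   0.00    -0.05     0.70]
Cofactors of I−A, C_ij = (−1)^(i+j)·(minor ij) (rows/columns in the sector order above):
  C_11 = (0.90)(0.70) − (-0.35)(-0.05) = 0.6125
  C_12 = −[(-0.30)(0.70) − (-0.35)(0.00)] = 0.2100
  C_13 = (-0.30)(-0.05) − (0.90)(0.00) = 0.0150
  C_21 = −[(-0.45)(0.70) − (-0.15)(-0.05)] = 0.3225
  C_22 = (0.70)(0.70) − (-0.15)(0.00) = 0.4900
  C_23 = −[(0.70)(-0.05) − (-0.45)(0.00)] = 0.0350
  C_31 = (-0.45)(-0.35) − (-0.15)(0.90) = 0.2925
  C_32 = −[(0.70)(-0.35) − (-0.15)(-0.30)] = 0.2900
  C_33 = (0.70)(0.90) − (-0.45)(-0.30) = 0.4950
det(I−A) = Σ_j (I−A)_1j·C_1j = (0.70)(0.6125) + (-0.45)(0.2100) + (-0.15)(0.0150) = 0.3320
adj(I−A) = Cᵀ =
  [ 0.6125   0.3225   0.2925]
  [ 0.2100   0.4900   0.2900]
  [ 0.0150   0.0350   0.4950]
(I − A)⁻¹ = adj(I−A) / det(I−A) ≈
  [   1.8449     0.9714     0.8810]
  [   0.6325     1.4759     0.8735]
  [   0.0452     0.1054     1.4910]
First solve x = (I − A)⁻¹ d = adj(I−A)·d / det(I−A); in particular x_1 = (0.6125·1275 + 0.3225·1225 + 0.2925·200) / 0.3320 = 1234.50 / 0.3320 ≈ 3718.3735.
Intermediate flow from 1 to 1: z_11 = a_11 · x_1 = 0.30 × 1234.50 / 0.3320 = 370.35 / 0.3320 ≈ 1115.51.

z_11 = 1115.51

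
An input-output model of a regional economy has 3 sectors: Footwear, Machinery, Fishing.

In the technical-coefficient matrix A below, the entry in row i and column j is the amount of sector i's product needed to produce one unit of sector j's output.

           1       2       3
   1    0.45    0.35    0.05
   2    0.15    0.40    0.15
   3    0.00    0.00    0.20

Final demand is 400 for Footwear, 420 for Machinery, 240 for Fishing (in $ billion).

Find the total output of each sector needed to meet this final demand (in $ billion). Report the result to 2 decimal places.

I − A =
  [   0.55    -0.35    -0.05]
  [  -0.15     0.60    -0.15]
  [   0.00     0.00     0.80]
Cofactors of I−A, C_ij = (−1)^(i+j)·(minor ij) (rows/columns in the sector order above):
  C_11 = (0.60)(0.80) − (-0.15)(0.00) = 0.4800
  C_12 = −[(-0.15)(0.80) − (-0.15)(0.00)] = 0.1200
  C_13 = (-0.15)(0.00) − (0.60)(0.00) = 0.0000
  C_21 = −[(-0.35)(0.80) − (-0.05)(0.00)] = 0.2800
  C_22 = (0.55)(0.80) − (-0.05)(0.00) = 0.4400
  C_23 = −[(0.55)(0.00) − (-0.35)(0.00)] = 0.0000
  C_31 = (-0.35)(-0.15) − (-0.05)(0.60) = 0.0825
  C_32 = −[(0.55)(-0.15) − (-0.05)(-0.15)] = 0.0900
  C_33 = (0.55)(0.60) − (-0.35)(-0.15) = 0.2775
det(I−A) = Σ_j (I−A)_1j·C_1j = (0.55)(0.4800) + (-0.35)(0.1200) + (-0.05)(0.0000) = 0.2220
adj(I−A) = Cᵀ =
  [ 0.4800   0.2800   0.0825]
  [ 0.1200   0.4400   0.0900]
  [ 0.0000   0.0000   0.2775]
(I − A)⁻¹ = adj(I−A) / det(I−A) ≈
  [   2.1622     1.2613     0.3716]
  [   0.5405     1.9820     0.4054]
  [   0.0000     0.0000     1.2500]
x = (I − A)⁻¹ d = adj(I−A)·d / det(I−A), with det(I−A) = 0.2220:
  x_1 = (0.4800·400 + 0.2800·420 + 0.0825·240) / 0.2220 = 329.40 / 0.2220 ≈ 1483.78
  x_2 = (0.1200·400 + 0.4400·420 + 0.0900·240) / 0.2220 = 254.40 / 0.2220 ≈ 1145.95
  x_3 = (0.0000·400 + 0.0000·420 + 0.2775·240) / 0.2220 = 66.60 / 0.2220 = 300.00

x_1 = 1483.78, x_2 = 1145.95, x_3 = 300.00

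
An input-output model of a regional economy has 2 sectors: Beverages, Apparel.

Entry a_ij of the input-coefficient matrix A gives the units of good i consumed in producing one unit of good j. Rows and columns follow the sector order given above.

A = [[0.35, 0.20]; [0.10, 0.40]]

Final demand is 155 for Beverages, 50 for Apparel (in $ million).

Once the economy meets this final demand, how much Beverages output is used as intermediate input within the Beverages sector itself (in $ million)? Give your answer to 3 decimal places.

z_BB = 97.432

I − A =
  [   0.65    -0.20]
  [  -0.10     0.60]
det(I−A) = (0.65)(0.60) − (-0.20)(-0.10) = 0.3700
adj(I−A) = [[0.60, 0.20], [0.10, 0.65]]
(I − A)⁻¹ = adj(I−A) / det(I−A) ≈
  [   1.6216     0.5405]
  [   0.2703     1.7568]
First solve x = (I − A)⁻¹ d = adj(I−A)·d / det(I−A); in particular x_B = (0.60·155 + 0.20·50) / 0.3700 = 103.00 / 0.3700 ≈ 278.37838.
Intermediate flow from B to B: z_BB = a_BB · x_B = 0.35 × 103.00 / 0.3700 = 36.05 / 0.3700 ≈ 97.432.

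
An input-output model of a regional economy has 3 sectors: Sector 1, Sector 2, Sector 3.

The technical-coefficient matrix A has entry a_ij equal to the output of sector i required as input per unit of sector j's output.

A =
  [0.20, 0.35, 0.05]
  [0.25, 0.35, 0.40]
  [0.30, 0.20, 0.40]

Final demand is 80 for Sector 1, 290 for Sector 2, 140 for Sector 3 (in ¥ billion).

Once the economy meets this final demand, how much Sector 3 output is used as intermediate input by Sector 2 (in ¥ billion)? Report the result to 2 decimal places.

z_32 = 287.43

I − A =
  [   0.80    -0.35    -0.05]
  [  -0.25     0.65    -0.40]
  [  -0.30    -0.20     0.60]
Cofactors of I−A, C_ij = (−1)^(i+j)·(minor ij) (rows/columns in the sector order above):
  C_11 = (0.65)(0.60) − (-0.40)(-0.20) = 0.3100
  C_12 = −[(-0.25)(0.60) − (-0.40)(-0.30)] = 0.2700
  C_13 = (-0.25)(-0.20) − (0.65)(-0.30) = 0.2450
  C_21 = −[(-0.35)(0.60) − (-0.05)(-0.20)] = 0.2200
  C_22 = (0.80)(0.60) − (-0.05)(-0.30) = 0.4650
  C_23 = −[(0.80)(-0.20) − (-0.35)(-0.30)] = 0.2650
  C_31 = (-0.35)(-0.40) − (-0.05)(0.65) = 0.1725
  C_32 = −[(0.80)(-0.40) − (-0.05)(-0.25)] = 0.3325
  C_33 = (0.80)(0.65) − (-0.35)(-0.25) = 0.4325
det(I−A) = Σ_j (I−A)_1j·C_1j = (0.80)(0.3100) + (-0.35)(0.2700) + (-0.05)(0.2450) = 0.14125
adj(I−A) = Cᵀ =
  [ 0.3100   0.2200   0.1725]
  [ 0.2700   0.4650   0.3325]
  [ 0.2450   0.2650   0.4325]
(I − A)⁻¹ = adj(I−A) / det(I−A) ≈
  [   2.1947     1.5575     1.2212]
  [   1.9115     3.2920     2.3540]
  [   1.7345     1.8761     3.0619]
First solve x = (I − A)⁻¹ d = adj(I−A)·d / det(I−A); in particular x_2 = (0.2700·80 + 0.4650·290 + 0.3325·140) / 0.14125 = 203.00 / 0.14125 ≈ 1437.1681.
Intermediate flow from 3 to 2: z_32 = a_32 · x_2 = 0.20 × 203.00 / 0.14125 = 40.60 / 0.14125 ≈ 287.43.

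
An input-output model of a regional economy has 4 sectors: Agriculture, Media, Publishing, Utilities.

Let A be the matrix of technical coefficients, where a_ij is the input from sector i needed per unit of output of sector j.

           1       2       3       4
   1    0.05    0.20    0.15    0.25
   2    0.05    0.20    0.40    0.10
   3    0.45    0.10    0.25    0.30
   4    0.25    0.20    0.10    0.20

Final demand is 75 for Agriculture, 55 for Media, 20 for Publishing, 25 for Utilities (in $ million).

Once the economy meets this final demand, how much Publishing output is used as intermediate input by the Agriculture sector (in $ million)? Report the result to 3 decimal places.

I − A =
  [   0.95    -0.20    -0.15    -0.25]
  [  -0.05     0.80    -0.40    -0.10]
  [  -0.45    -0.10     0.75    -0.30]
  [  -0.25    -0.20    -0.10     0.80]
Compute the cofactors C_ij = (−1)^(i+j)·(3×3 minor ij) of I−A; the adjugate is their transpose:
adj(I−A) = Cᵀ =
  [ 0.384000   0.175000   0.199000   0.216500]
  [ 0.225750   0.418125   0.299500   0.235125]
  [ 0.348500   0.236250   0.523500   0.334750]
  [ 0.220000   0.188750   0.202500   0.433750]
det(I−A) = Σ_j (I−A)_1j·C_1j = (0.95)(0.384000) + (-0.20)(0.225750) + (-0.15)(0.348500) + (-0.25)(0.220000) = 0.212375
(I − A)⁻¹ = adj(I−A) / det(I−A) ≈
  [   1.8081     0.8240     0.9370     1.0194]
  [   1.0630     1.9688     1.4102     1.1071]
  [   1.6410     1.1124     2.4650     1.5762]
  [   1.0359     0.8888     0.9535     2.0424]
First solve x = (I − A)⁻¹ d = adj(I−A)·d / det(I−A); in particular x_1 = (0.384000·75 + 0.175000·55 + 0.199000·20 + 0.216500·25) / 0.212375 = 47.8175 / 0.212375 ≈ 225.15597.
Intermediate flow from 3 to 1: z_31 = a_31 · x_1 = 0.45 × 47.8175 / 0.212375 = 21.517875 / 0.212375 ≈ 101.320.

z_31 = 101.320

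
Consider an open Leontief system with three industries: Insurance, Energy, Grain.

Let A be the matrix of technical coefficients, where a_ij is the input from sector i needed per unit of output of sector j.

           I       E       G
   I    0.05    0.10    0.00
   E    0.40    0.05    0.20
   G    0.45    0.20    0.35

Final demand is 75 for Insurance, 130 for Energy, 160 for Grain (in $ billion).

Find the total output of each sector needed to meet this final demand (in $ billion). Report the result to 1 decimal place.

x_I = 107.0, x_E = 266.6, x_G = 402.3

I − A =
  [   0.95    -0.10     0.00]
  [  -0.40     0.95    -0.20]
  [  -0.45    -0.20     0.65]
Cofactors of I−A, C_ij = (−1)^(i+j)·(minor ij) (rows/columns in the sector order above):
  C_11 = (0.95)(0.65) − (-0.20)(-0.20) = 0.5775
  C_12 = −[(-0.40)(0.65) − (-0.20)(-0.45)] = 0.3500
  C_13 = (-0.40)(-0.20) − (0.95)(-0.45) = 0.5075
  C_21 = −[(-0.10)(0.65) − (0.00)(-0.20)] = 0.0650
  C_22 = (0.95)(0.65) − (0.00)(-0.45) = 0.6175
  C_23 = −[(0.95)(-0.20) − (-0.10)(-0.45)] = 0.2350
  C_31 = (-0.10)(-0.20) − (0.00)(0.95) = 0.0200
  C_32 = −[(0.95)(-0.20) − (0.00)(-0.40)] = 0.1900
  C_33 = (0.95)(0.95) − (-0.10)(-0.40) = 0.8625
det(I−A) = Σ_j (I−A)_1j·C_1j = (0.95)(0.5775) + (-0.10)(0.3500) + (0.00)(0.5075) = 0.513625
adj(I−A) = Cᵀ =
  [ 0.5775   0.0650   0.0200]
  [ 0.3500   0.6175   0.1900]
  [ 0.5075   0.2350   0.8625]
(I − A)⁻¹ = adj(I−A) / det(I−A) ≈
  [   1.1244     0.1266     0.0389]
  [   0.6814     1.2022     0.3699]
  [   0.9881     0.4575     1.6792]
x = (I − A)⁻¹ d = adj(I−A)·d / det(I−A), with det(I−A) = 0.513625:
  x_I = (0.5775·75 + 0.0650·130 + 0.0200·160) / 0.513625 = 54.9625 / 0.513625 ≈ 107.0
  x_E = (0.3500·75 + 0.6175·130 + 0.1900·160) / 0.513625 = 136.925 / 0.513625 ≈ 266.6
  x_G = (0.5075·75 + 0.2350·130 + 0.8625·160) / 0.513625 = 206.6125 / 0.513625 ≈ 402.3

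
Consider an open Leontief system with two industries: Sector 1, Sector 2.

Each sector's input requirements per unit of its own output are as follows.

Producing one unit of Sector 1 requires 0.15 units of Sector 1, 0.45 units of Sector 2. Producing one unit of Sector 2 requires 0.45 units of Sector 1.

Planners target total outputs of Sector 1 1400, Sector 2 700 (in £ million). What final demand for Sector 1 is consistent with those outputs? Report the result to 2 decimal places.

I − A =
  [   0.85    -0.45]
  [  -0.45     1.00]
d = (I − A) x:
  d_1 = (+0.85)·1400 + (-0.45)·700 = 875.00
  d_2 = (-0.45)·1400 + (+1.00)·700 = 70.00

d_1 = 875.00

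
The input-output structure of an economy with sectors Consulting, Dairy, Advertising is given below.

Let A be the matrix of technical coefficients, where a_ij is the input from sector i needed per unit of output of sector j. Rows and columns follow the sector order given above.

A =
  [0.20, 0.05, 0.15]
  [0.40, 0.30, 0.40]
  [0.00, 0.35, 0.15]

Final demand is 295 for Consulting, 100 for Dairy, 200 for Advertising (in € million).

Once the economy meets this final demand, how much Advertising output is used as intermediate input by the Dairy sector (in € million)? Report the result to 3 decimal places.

z_32 = 262.285

I − A =
  [   0.80    -0.05    -0.15]
  [  -0.40     0.70    -0.40]
  [   0.00    -0.35     0.85]
Cofactors of I−A, C_ij = (−1)^(i+j)·(minor ij) (rows/columns in the sector order above):
  C_11 = (0.70)(0.85) − (-0.40)(-0.35) = 0.4550
  C_12 = −[(-0.40)(0.85) − (-0.40)(0.00)] = 0.3400
  C_13 = (-0.40)(-0.35) − (0.70)(0.00) = 0.1400
  C_21 = −[(-0.05)(0.85) − (-0.15)(-0.35)] = 0.0950
  C_22 = (0.80)(0.85) − (-0.15)(0.00) = 0.6800
  C_23 = −[(0.80)(-0.35) − (-0.05)(0.00)] = 0.2800
  C_31 = (-0.05)(-0.40) − (-0.15)(0.70) = 0.1250
  C_32 = −[(0.80)(-0.40) − (-0.15)(-0.40)] = 0.3800
  C_33 = (0.80)(0.70) − (-0.05)(-0.40) = 0.5400
det(I−A) = Σ_j (I−A)_1j·C_1j = (0.80)(0.4550) + (-0.05)(0.3400) + (-0.15)(0.1400) = 0.3260
adj(I−A) = Cᵀ =
  [ 0.4550   0.0950   0.1250]
  [ 0.3400   0.6800   0.3800]
  [ 0.1400   0.2800   0.5400]
(I − A)⁻¹ = adj(I−A) / det(I−A) ≈
  [   1.3957     0.2914     0.3834]
  [   1.0429     2.0859     1.1656]
  [   0.4294     0.8589     1.6564]
First solve x = (I − A)⁻¹ d = adj(I−A)·d / det(I−A); in particular x_2 = (0.3400·295 + 0.6800·100 + 0.3800·200) / 0.3260 = 244.30 / 0.3260 ≈ 749.38650.
Intermediate flow from 3 to 2: z_32 = a_32 · x_2 = 0.35 × 244.30 / 0.3260 = 85.505 / 0.3260 ≈ 262.285.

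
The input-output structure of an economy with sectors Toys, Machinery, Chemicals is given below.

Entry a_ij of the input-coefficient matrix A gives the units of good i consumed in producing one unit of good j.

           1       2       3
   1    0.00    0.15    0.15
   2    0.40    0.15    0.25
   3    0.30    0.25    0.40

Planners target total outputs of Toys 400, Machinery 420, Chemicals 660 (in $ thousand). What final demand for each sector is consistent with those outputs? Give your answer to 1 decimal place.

d_1 = 238.0, d_2 = 32.0, d_3 = 171.0

I − A =
  [   1.00    -0.15    -0.15]
  [  -0.40     0.85    -0.25]
  [  -0.30    -0.25     0.60]
d = (I − A) x:
  d_1 = (+1.00)·400 + (-0.15)·420 + (-0.15)·660 = 238.0
  d_2 = (-0.40)·400 + (+0.85)·420 + (-0.25)·660 = 32.0
  d_3 = (-0.30)·400 + (-0.25)·420 + (+0.60)·660 = 171.0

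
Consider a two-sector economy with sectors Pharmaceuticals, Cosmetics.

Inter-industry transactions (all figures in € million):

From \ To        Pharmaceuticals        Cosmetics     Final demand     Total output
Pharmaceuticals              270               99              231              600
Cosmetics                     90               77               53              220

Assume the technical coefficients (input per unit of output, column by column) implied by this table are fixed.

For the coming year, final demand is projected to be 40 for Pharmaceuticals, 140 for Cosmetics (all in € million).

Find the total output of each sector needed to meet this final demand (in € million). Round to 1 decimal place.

Technical coefficients a_ij = z_ij / X_j:
  a_PP = 270/600 = 0.45, a_CP = 90/600 = 0.15
  a_PC = 99/220 = 0.45, a_CC = 77/220 = 0.35
I − A =
  [   0.55    -0.45]
  [  -0.15     0.65]
det(I−A) = (0.55)(0.65) − (-0.45)(-0.15) = 0.2900
adj(I−A) = [[0.65, 0.45], [0.15, 0.55]]
(I − A)⁻¹ = adj(I−A) / det(I−A) ≈
  [   2.2414     1.5517]
  [   0.5172     1.8966]
x = (I − A)⁻¹ d = adj(I−A)·d / det(I−A), with det(I−A) = 0.2900:
  x_P = (0.65·40 + 0.45·140) / 0.2900 = 89.00 / 0.2900 ≈ 306.9
  x_C = (0.15·40 + 0.55·140) / 0.2900 = 83.00 / 0.2900 ≈ 286.2

x_P = 306.9, x_C = 286.2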